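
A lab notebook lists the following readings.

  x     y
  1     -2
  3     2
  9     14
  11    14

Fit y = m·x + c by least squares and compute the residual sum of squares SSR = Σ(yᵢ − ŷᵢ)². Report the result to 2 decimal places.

The normal equations are: 212·m + 24·c = 284;  24·m + 4·c = 28.
(Σx·x = 212, Σx = 24, Σ1 = 4, Σx·y = 284, Σy = 28.)
Δ = 212·4 − 24² = 272.
m = (284·4 − 24·28)/272 = 29/17; c = (212·28 − 24·284)/272 = -55/17.
Residuals: -8/17, 2/17, 32/17, -26/17; SSR = 104/17.

SSR = 6.12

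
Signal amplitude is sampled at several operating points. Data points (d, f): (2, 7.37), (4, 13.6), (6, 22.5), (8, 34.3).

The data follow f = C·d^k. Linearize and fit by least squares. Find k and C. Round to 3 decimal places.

k = 1.095, C = 3.270

Linearized form: ln f = k·ln d + ln C. From the 4 transformed points,
Σln d = 5.9506, Σ(ln d)² = 9.9367, Σln f = 11.2561, Σln d·ln f = 17.9326.
Normal system: [[9.9367, 5.9506]; [5.9506, 4]]·[k, ln C]ᵀ = [17.9326, 11.2561]ᵀ.
Solving (det = 4.3368): k = 1.09509, ln C = 1.18492, so C = exp(1.18492) = 3.27043.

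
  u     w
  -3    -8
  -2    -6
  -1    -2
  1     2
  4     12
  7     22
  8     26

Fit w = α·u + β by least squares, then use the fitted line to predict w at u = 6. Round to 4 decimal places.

ŵ = 18.9163

Normal-equation sums: Σu·u = 144, Σu = 14, Σ1 = 7.
Right-hand side: Σu·w = 450, Σw = 46.
Δ = 144·7 − 14² = 812.
α = (450·7 − 14·46)/812 = 179/58; β = (144·46 − 14·450)/812 = 81/203.
At u = 6: ŵ = (179/58)·(6) + (81/203)·(1) = 3840/203.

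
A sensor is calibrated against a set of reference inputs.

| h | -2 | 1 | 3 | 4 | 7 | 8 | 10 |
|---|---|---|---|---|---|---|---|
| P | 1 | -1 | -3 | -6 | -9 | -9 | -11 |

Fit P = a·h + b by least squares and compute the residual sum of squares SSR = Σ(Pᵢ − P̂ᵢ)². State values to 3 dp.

Normal-equation sums: Σh·h = 243, Σh = 31, Σ1 = 7.
Right-hand side: Σh·P = -281, ΣP = -38.
det = 243·7 − 31² = 740.
a = ((-281)·7 − 31·(-38))/740 = -789/740; b = (243·(-38) − 31·(-281))/740 = -523/740.
Residuals: -63/148, 143/185, 67/74, -761/740, -307/370, 35/148, 273/740; SSR = 2617/740.

SSR = 3.536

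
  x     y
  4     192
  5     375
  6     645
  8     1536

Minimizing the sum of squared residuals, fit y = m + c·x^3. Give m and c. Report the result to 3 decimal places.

m = -0.827, c = 3.000

Forming AᵀA = [[4, 917]; [917, 328521]] and Aᵀy = [2748, 984915]ᵀ gives AᵀA·[m, c]ᵀ = Aᵀy.
Determinant 4·328521 − 917² = 473195.
m = (2748·328521 − 917·984915)/473195 = -391347/473195; c = (4·984915 − 917·2748)/473195 = 1419744/473195.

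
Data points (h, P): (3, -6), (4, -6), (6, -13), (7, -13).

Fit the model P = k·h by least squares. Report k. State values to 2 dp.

From the data, Σh·h = 110.
And Σh·P = -211.
Normal equations: [[110]]·[k]ᵀ = [-211]ᵀ.
Hence k = -211 / 110 ≈ -1.91818.

k = -1.92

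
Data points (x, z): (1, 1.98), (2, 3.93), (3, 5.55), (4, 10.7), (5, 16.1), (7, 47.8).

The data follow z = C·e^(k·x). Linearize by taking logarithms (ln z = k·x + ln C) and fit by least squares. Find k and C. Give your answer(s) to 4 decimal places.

k = 0.5203, C = 1.2493

Taking logs, ln z = k·x + ln C, so regress ln z on x.
AᵀA = [[104.0000, 22.0000]; [22.0000, 6]], rhs = [59.0060, 12.7816]ᵀ  (here Σx = 22.0000, Σ(x)² = 104.0000, Σln z = 12.7816, Σx·ln z = 59.0060).
Slope k = (n·Σx·ln z − Σx·Σln z)/(n·Σ(x)² − (Σx)²) = (6·59.0060 − 22.0000·12.7816)/140.0000 = 0.52029; ln C = (Σln z − k·Σx)/n = 0.22255, so C = exp(0.22255) = 1.24925.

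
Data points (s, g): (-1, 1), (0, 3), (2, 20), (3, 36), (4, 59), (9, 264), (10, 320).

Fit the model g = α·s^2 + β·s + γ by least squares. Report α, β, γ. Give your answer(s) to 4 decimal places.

α = 2.9008, β = 2.8868, γ = 1.8545

Compute the Gram sums: Σs^2·s^2 = 16915, Σs^2·s = 1827, Σs^2 = 211, Σs·s = 211, Σs = 27, Σ1 = 7.
Moment sums: Σs^2·g = 54733, Σs·g = 5959, Σg = 703.
So XᵀX·[α, β, γ]ᵀ = Xᵀg: [[16915, 1827, 211]; [1827, 211, 27]; [211, 27, 7]]·[α, β, γ]ᵀ = [54733, 5959, 703]ᵀ.
Solving the 3×3 system (Gaussian elimination) gives α = 85795/29576, β = 85379/29576, γ = 27425/14788.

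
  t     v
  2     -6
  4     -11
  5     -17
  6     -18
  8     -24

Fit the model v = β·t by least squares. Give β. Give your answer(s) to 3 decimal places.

β = -3.041

Setting ∂/∂β … = 0 gives: 145·β = -441.
β = (-441)/145 = -3.04138.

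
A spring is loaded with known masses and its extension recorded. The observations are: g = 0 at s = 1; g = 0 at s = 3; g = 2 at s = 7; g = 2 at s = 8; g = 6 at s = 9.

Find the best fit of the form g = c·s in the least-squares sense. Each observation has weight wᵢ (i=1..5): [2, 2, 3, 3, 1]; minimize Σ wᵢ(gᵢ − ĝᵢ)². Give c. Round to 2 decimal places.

c = 0.33

Entries of AᵀWA: Σwᵢ·s·s = 440.
And Σwᵢ·s·g = 144.
So AᵀWA·[c]ᵀ = AᵀWg: [[440]]·[c]ᵀ = [144]ᵀ.
Hence c = 144 / 440 ≈ 0.327273.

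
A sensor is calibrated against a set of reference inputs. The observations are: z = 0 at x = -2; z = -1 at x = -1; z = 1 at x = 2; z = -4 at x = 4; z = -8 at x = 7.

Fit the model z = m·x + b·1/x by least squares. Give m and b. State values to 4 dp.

m = -1.1506, b = 3.2282

Sums needed: Σx·x = 74, Σx·1/x = 5, Σ1/x·1/x = 1241/784.
And Σx·z = -69, Σ1/x·z = -9/14.
det = 74·(1241/784) − 5² = 36117/392.
m = ((-69)·(1241/784) − 5·(-9/14))/(36117/392) = -27703/24078; b = (74·(-9/14) − 5·(-69))/(36117/392) = 38864/12039.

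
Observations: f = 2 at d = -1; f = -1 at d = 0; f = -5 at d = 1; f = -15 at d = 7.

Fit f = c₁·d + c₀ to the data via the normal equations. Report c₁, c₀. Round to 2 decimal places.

c₁ = -2.03, c₀ = -1.19

Sums needed: Σd·d = 51, Σd = 7, Σ1 = 4.
Moment sums: Σd·f = -112, Σf = -19.
det = 51·4 − 7² = 155.
c₁ = ((-112)·4 − 7·(-19))/155 = -63/31; c₀ = (51·(-19) − 7·(-112))/155 = -37/31.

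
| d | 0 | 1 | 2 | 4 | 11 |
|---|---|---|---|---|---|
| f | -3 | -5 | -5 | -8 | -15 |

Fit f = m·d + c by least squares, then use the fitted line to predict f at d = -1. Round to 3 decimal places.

f̂ = -2.290

The normal system XᵀX·[m, c]ᵀ = Xᵀf is [[142, 18]; [18, 5]]·[m, c]ᵀ = [-212, -36]ᵀ.
Δ = 142·5 − 18² = 386.
m = ((-212)·5 − 18·(-36))/386 = -206/193; c = (142·(-36) − 18·(-212))/386 = -648/193.
At d = -1: f̂ = (-206/193)·(-1) + (-648/193)·(1) = -442/193.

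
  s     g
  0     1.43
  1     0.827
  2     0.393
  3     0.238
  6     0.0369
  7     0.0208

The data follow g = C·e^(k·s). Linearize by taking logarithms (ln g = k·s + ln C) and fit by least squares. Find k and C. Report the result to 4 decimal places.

k = -0.6074, C = 1.4348

Taking logs, ln g = k·s + ln C, so regress ln g on s.
Σs = 19.0000, Σ(s)² = 99.0000, Σln g = -9.3741, Σs·ln g = -53.2712.
Normal system: [[99.0000, 19.0000]; [19.0000, 6]]·[k, ln C]ᵀ = [-53.2712, -9.3741]ᵀ.
Δ = 99.0000·6 − (19.0000)² = 233.0000; k = (-53.2712·6 − 19.0000·-9.3741)/233.0000 = -0.60738, ln C = (99.0000·-9.3741 − 19.0000·-53.2712)/233.0000 = 0.36103, so C = exp(0.36103) = 1.43481.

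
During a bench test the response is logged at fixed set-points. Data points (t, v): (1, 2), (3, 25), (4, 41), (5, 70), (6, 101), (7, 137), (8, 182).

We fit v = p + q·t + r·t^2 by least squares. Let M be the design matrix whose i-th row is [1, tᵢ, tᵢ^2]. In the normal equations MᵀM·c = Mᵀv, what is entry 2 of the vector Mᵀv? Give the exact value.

Entry 2 ↔ basis t, so (Mᵀv)_{2} = Σᵢ (t)·vᵢ = (1)·(2) + (3)·(25) + (4)·(41) + (5)·(70) + (6)·(101) + (7)·(137) + (8)·(182) = 3612.

3612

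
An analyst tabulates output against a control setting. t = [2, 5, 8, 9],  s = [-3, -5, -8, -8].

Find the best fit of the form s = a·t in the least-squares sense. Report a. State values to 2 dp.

Setting ∂/∂a … = 0 gives: 174·a = -167.
(Σt·t = 174, Σt·s = -167.)
a = (-167)/174 = -0.95977.

a = -0.96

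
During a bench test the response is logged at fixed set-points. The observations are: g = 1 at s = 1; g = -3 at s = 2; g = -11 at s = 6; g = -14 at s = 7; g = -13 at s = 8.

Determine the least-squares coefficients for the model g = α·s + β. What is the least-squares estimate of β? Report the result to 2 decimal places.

β = 2.02

Compute the Gram sums: Σs·s = 154, Σs = 24, Σ1 = 5.
Moment sums: Σs·g = -273, Σg = -40.
So AᵀA·[α, β]ᵀ = Aᵀg: [[154, 24]; [24, 5]]·[α, β]ᵀ = [-273, -40]ᵀ.
Δ = 154·5 − 24² = 194.
α = ((-273)·5 − 24·(-40))/194 = -405/194; β = (154·(-40) − 24·(-273))/194 = 196/97.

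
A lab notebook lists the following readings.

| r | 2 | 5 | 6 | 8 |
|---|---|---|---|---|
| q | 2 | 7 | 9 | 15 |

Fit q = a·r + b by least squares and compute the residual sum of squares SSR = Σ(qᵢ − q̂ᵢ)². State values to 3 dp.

With design matrix A, AᵀA = [[129, 21]; [21, 4]] and Aᵀq = [213, 33]ᵀ.
Δ = 129·4 − 21² = 75.
a = (213·4 − 21·33)/75 = 53/25; b = (129·33 − 21·213)/75 = -72/25.
Residuals: 16/25, -18/25, -21/25, 23/25; SSR = 62/25.

SSR = 2.480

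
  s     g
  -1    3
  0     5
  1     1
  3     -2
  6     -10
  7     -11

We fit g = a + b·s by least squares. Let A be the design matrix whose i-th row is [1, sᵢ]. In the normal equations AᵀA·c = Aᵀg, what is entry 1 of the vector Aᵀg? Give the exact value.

-14

Entry 1 ↔ basis 1, so (Aᵀg)_{1} = Σᵢ gᵢ = (1)·(3) + (1)·(5) + (1)·(1) + (1)·(-2) + (1)·(-10) + (1)·(-11) = -14.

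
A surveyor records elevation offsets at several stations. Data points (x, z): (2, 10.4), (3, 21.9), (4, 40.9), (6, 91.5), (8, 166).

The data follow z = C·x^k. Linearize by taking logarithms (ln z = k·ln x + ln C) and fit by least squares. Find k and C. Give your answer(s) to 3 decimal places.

Linearized form: ln z = k·ln x + ln C. From the 5 transformed points,
Sums: Σln x = 7.0493, Σ(ln x)² = 11.1437, Σln z = 18.7677, Σln x·ln z = 28.8811.
Normal system: [[11.1437, 7.0493]; [7.0493, 5]]·[k, ln C]ᵀ = [28.8811, 18.7677]ᵀ.
Δ = 11.1437·5 − (7.0493)² = 6.0265; k = (28.8811·5 − 7.0493·18.7677)/6.0265 = 2.00891, ln C = (11.1437·18.7677 − 7.0493·28.8811)/6.0265 = 0.92128, so C = exp(0.92128) = 2.51251.

k = 2.009, C = 2.513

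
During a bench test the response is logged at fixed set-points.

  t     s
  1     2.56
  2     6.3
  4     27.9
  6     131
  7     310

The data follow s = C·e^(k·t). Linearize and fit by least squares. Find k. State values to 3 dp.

k = 0.787

Taking logs, ln s = k·t + ln C, so regress ln s on t.
XᵀX = [[106.0000, 20.0000]; [20.0000, 5]], rhs = [87.3428, 16.7210]ᵀ  (here Σt = 20.0000, Σ(t)² = 106.0000, Σln s = 16.7210, Σt·ln s = 87.3428).
Δ = 106.0000·5 − (20.0000)² = 130.0000; k = (87.3428·5 − 20.0000·16.7210)/130.0000 = 0.78688, ln C = (106.0000·16.7210 − 20.0000·87.3428)/130.0000 = 0.19665.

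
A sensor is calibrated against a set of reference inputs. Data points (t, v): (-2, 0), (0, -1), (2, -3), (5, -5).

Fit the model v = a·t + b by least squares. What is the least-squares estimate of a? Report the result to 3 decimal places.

XᵀX·[a, b]ᵀ = Xᵀv reads: 33·a + 5·b = -31;  5·a + 4·b = -9.
Eliminating b: 4·(row 1) − 5·(row 2) gives 107·a = 4·(-31) − 5·(-9) = -79, so a = -79/107.
Then b = ((-9) − 5·(-79/107))/4 = -142/107.

a = -0.738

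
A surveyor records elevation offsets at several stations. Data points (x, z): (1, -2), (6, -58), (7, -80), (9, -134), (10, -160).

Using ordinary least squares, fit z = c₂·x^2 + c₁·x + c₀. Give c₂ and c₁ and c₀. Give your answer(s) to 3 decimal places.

Normal-equation sums: Σx^2·x^2 = 20259, Σx^2·x = 2289, Σx^2 = 267, Σx·x = 267, Σx = 33, Σ1 = 5.
And Σx^2·z = -32864, Σx·z = -3716, Σz = -434.
Normal equations: [[20259, 2289, 267]; [2289, 267, 33]; [267, 33, 5]]·[c₂, c₁, c₀]ᵀ = [-32864, -3716, -434]ᵀ.
Solving the 3×3 system (Gaussian elimination) gives c₂ = -5843/3696, c₁ = -1411/3696, c₀ = 43/308.

c₂ = -1.581, c₁ = -0.382, c₀ = 0.140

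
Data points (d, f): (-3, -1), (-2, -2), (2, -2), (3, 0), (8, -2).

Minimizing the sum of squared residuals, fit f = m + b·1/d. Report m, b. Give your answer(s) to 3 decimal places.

From the data, Σ1 = 5, Σ1/d = 1/8, Σ1/d·1/d = 425/576.
For Xᵀf: Σf = -7, Σ1/d·f = 1/12.
Δ = 5·(425/576) − (1/8)² = 529/144.
m = ((-7)·(425/576) − (1/8)·(1/12))/(529/144) = -2981/2116; b = (5·(1/12) − (1/8)·(-7))/(529/144) = 186/529.

m = -1.409, b = 0.352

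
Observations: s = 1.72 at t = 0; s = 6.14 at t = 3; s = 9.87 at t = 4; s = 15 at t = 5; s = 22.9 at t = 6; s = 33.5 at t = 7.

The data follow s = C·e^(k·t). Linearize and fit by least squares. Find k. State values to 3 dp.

k = 0.428

Linearized form: ln s = k·t + ln C. From the 6 transformed points,
Σt = 25.0000, Σ(t)² = 135.0000, Σln s = 13.9974, Σt·ln s = 71.5104.
Equations: 135.0000·k + 25.0000·ln C = 71.5104;  25.0000·k + 6·ln C = 13.9974.
Solving (det = 185.0000): k = 0.42772, ln C = 0.55074.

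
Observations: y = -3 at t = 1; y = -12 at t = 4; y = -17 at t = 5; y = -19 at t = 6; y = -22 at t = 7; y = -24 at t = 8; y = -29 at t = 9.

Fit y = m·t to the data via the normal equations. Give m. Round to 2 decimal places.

The normal equations are: 272·m = -857.
m = (-857)/272 = -3.15074.

m = -3.15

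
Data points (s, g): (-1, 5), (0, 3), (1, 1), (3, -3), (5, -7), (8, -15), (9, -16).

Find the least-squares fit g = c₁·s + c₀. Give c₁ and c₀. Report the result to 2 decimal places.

c₁ = -2.16, c₀ = 3.13

Normal-equation sums: Σs·s = 181, Σs = 25, Σ1 = 7.
Moment sums: Σs·g = -312, Σg = -32.
Determinant 181·7 − 25² = 642.
c₁ = ((-312)·7 − 25·(-32))/642 = -692/321; c₀ = (181·(-32) − 25·(-312))/642 = 1004/321.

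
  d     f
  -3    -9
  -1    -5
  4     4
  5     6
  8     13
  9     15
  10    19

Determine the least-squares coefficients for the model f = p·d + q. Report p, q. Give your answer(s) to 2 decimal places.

p = 2.07, q = -3.34

Setting ∂/∂p … = 0 gives: 296·p + 32·q = 507;  32·p + 7·q = 43.
(Σd·d = 296, Σd = 32, Σ1 = 7, Σd·f = 507, Σf = 43.)
Determinant 296·7 − 32² = 1048.
p = (507·7 − 32·43)/1048 = 2173/1048; q = (296·43 − 32·507)/1048 = -437/131.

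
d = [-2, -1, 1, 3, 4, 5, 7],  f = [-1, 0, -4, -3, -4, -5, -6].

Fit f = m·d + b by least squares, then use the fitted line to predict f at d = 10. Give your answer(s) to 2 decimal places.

From the data, Σd·d = 105, Σd = 17, Σ1 = 7.
Moment sums: Σd·f = -94, Σf = -23.
Normal equations: [[105, 17]; [17, 7]]·[m, b]ᵀ = [-94, -23]ᵀ.
Eliminating b: 7·(row 1) − 17·(row 2) gives 446·m = 7·(-94) − 17·(-23) = -267, so m = -267/446.
Then b = ((-23) − 17·(-267/446))/7 = -817/446.
At d = 10: f̂ = (-267/446)·(10) + (-817/446)·(1) = -3487/446.

f̂ = -7.82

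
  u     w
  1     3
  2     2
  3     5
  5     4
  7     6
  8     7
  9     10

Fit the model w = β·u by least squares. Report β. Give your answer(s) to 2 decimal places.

AᵀA·[β]ᵀ = Aᵀw reads: 233·β = 230.
β = 230/233 = 0.987124.

β = 0.99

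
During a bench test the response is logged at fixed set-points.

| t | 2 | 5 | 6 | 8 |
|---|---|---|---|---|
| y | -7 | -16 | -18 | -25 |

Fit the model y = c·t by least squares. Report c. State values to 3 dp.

Normal-equation sums: Σt·t = 129.
For Mᵀy: Σt·y = -402.
So MᵀM·[c]ᵀ = Mᵀy: [[129]]·[c]ᵀ = [-402]ᵀ.
Hence c = -402 / 129 ≈ -3.11628.

c = -3.116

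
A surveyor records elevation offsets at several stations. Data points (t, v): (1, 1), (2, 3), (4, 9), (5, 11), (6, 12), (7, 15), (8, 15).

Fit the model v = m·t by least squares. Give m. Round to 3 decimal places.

The normal equations are: 195·m = 395.
Hence m = 395 / 195 ≈ 2.02564.

m = 2.026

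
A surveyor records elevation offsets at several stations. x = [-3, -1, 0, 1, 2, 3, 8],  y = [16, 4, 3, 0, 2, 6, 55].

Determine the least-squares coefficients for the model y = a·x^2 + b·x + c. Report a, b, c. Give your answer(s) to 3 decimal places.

Compute the Gram sums: Σx^2·x^2 = 4276, Σx^2·x = 520, Σx^2 = 88, Σx·x = 88, Σx = 10, Σ1 = 7.
Moment sums: Σx^2·y = 3730, Σx·y = 410, Σy = 86.
Row-reducing yields a = 23929/22806, b = -39155/22806, c = 17651/11403.

a = 1.049, b = -1.717, c = 1.548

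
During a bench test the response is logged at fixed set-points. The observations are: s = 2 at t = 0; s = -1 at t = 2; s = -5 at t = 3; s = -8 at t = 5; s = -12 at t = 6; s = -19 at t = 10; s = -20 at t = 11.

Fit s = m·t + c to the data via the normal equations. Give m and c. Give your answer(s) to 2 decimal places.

From the data, Σt·t = 295, Σt = 37, Σ1 = 7.
Right-hand side: Σt·s = -539, Σs = -63.
Normal equations: [[295, 37]; [37, 7]]·[m, c]ᵀ = [-539, -63]ᵀ.
Eliminating c: 7·(row 1) − 37·(row 2) gives 696·m = 7·(-539) − 37·(-63) = -1442, so m = -721/348.
Then c = ((-63) − 37·(-721/348))/7 = 679/348.

m = -2.07, c = 1.95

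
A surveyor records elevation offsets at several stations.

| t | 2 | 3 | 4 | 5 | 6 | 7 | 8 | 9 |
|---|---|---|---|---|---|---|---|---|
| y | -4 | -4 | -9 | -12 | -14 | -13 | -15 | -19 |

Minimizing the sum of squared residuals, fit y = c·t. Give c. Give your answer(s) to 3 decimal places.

Sums needed: Σt·t = 284.
Moment sums: Σt·y = -582.
So XᵀX·[c]ᵀ = Xᵀy: [[284]]·[c]ᵀ = [-582]ᵀ.
Hence c = -582 / 284 ≈ -2.0493.

c = -2.049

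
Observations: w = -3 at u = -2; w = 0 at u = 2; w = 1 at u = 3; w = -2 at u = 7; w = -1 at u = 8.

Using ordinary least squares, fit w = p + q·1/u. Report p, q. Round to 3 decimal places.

Compute the Gram sums: Σ1 = 5, Σ1/u = 101/168, Σ1/u·1/u = 18265/28224.
Moment sums: Σw = -5, Σ1/u·w = 239/168.
Eliminating q: (18265/28224)·(row 1) − (101/168)·(row 2) gives (20281/7056)·p = (18265/28224)·(-5) − (101/168)·(239/168) = -4811/1176, so p = -1698/1193.
Then q = ((239/168) − (101/168)·(-1698/1193))/(18265/28224) = 4200/1193.

p = -1.423, q = 3.521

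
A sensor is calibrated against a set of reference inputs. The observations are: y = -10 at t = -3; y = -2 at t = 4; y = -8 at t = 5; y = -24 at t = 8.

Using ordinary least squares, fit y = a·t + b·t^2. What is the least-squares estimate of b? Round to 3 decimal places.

From the data, Σt·t = 114, Σt·t^2 = 674, Σt^2·t^2 = 5058.
Right-hand side: Σt·y = -210, Σt^2·y = -1858.
XᵀX·[a, b]ᵀ = Xᵀy becomes [[114, 674]; [674, 5058]]·[a, b]ᵀ = [-210, -1858]ᵀ.
Δ = 114·5058 − 674² = 122336.
a = ((-210)·5058 − 674·(-1858))/122336 = 5941/3823; b = (114·(-1858) − 674·(-210))/122336 = -2196/3823.

b = -0.574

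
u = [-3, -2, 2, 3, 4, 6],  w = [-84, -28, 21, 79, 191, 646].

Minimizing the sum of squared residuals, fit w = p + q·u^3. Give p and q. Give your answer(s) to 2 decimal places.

Compute the Gram sums: Σ1 = 6, Σu^3 = 280, Σu^3·u^3 = 52338.
And Σw = 825, Σu^3·w = 156553.
So AᵀA·[p, q]ᵀ = Aᵀw: [[6, 280]; [280, 52338]]·[p, q]ᵀ = [825, 156553]ᵀ.
det = 6·52338 − 280² = 235628.
p = (825·52338 − 280·156553)/235628 = -327995/117814; q = (6·156553 − 280·825)/235628 = 354159/117814.

p = -2.78, q = 3.01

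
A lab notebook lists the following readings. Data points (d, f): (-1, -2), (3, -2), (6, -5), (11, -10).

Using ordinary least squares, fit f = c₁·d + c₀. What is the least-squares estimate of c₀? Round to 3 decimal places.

From the data, Σd·d = 167, Σd = 19, Σ1 = 4.
Right-hand side: Σd·f = -144, Σf = -19.
Eliminating c₀: 4·(row 1) − 19·(row 2) gives 307·c₁ = 4·(-144) − 19·(-19) = -215, so c₁ = -215/307.
Then c₀ = ((-19) − 19·(-215/307))/4 = -437/307.

c₀ = -1.423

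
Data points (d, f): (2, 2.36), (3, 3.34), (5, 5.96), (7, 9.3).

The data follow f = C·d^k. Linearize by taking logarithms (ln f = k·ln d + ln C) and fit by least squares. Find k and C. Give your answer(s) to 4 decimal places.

With ln fᵢ as the transformed response and ln dᵢ as the regressor:
Σln d = 5.3471, Σ(ln d)² = 8.0643, Σln f = 6.0797, Σln d·ln f = 9.1324.
Equations: 8.0643·k + 5.3471·ln C = 9.1324;  5.3471·k + 4·ln C = 6.0797.
Solving (det = 3.6655): k = 1.09695, ln C = 0.05355, so C = exp(0.05355) = 1.05500.

k = 1.0970, C = 1.0550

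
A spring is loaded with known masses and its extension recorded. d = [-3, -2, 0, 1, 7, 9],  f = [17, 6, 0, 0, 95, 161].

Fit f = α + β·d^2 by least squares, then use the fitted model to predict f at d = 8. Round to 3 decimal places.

f̂ = 126.279

Entries of XᵀX: Σ1 = 6, Σd^2 = 144, Σd^2·d^2 = 9060.
And Σf = 279, Σd^2·f = 17873.
Normal equations: [[6, 144]; [144, 9060]]·[α, β]ᵀ = [279, 17873]ᵀ.
det = 6·9060 − 144² = 33624.
α = (279·9060 − 144·17873)/33624 = -1277/934; β = (6·17873 − 144·279)/33624 = 11177/5604.
At d = 8: f̂ = (-1277/934)·(1) + (11177/5604)·(64) = 353833/2802.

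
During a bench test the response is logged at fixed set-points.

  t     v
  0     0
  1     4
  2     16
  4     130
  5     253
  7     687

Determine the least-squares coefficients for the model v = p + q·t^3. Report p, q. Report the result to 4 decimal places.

p = 1.2045, q = 2.0014

Sums needed: Σ1 = 6, Σt^3 = 541, Σt^3·t^3 = 137435.
Moment sums: Σv = 1090, Σt^3·v = 275718.
MᵀM·[p, q]ᵀ = Mᵀv becomes [[6, 541]; [541, 137435]]·[p, q]ᵀ = [1090, 275718]ᵀ.
Eliminating q: 137435·(row 1) − 541·(row 2) gives 531929·p = 137435·1090 − 541·275718 = 640712, so p = 640712/531929.
Then q = (275718 − 541·(640712/531929))/137435 = 1064618/531929.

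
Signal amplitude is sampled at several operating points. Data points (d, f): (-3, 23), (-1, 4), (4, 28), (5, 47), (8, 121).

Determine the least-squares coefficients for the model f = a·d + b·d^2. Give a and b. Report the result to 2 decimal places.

a = -1.26, b = 2.06

The normal system MᵀM·[a, b]ᵀ = Mᵀf is [[115, 673]; [673, 5059]]·[a, b]ᵀ = [1242, 9578]ᵀ.
det = 115·5059 − 673² = 128856.
a = (1242·5059 − 673·9578)/128856 = -40679/32214; b = (115·9578 − 673·1242)/128856 = 66401/32214.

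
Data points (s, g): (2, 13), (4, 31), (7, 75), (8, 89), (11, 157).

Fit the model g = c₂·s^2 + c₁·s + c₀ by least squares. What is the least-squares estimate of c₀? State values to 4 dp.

Normal-equation sums: Σs^2·s^2 = 21410, Σs^2·s = 2258, Σs^2 = 254, Σs·s = 254, Σs = 32, Σ1 = 5.
For Mᵀg: Σs^2·g = 28916, Σs·g = 3114, Σg = 365.
MᵀM·[c₂, c₁, c₀]ᵀ = Mᵀg becomes [[21410, 2258, 254]; [2258, 254, 32]; [254, 32, 5]]·[c₂, c₁, c₀]ᵀ = [28916, 3114, 365]ᵀ.
Row-reducing yields c₂ = 958/969, c₁ = 59/19, c₀ = 2813/969.

c₀ = 2.9030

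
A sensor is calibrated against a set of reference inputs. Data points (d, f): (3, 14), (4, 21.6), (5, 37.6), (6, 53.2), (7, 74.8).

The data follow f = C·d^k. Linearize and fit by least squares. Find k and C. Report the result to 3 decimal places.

Let Y = ln f. Fitting Y = k·ln d + ln C by least squares:
Sums: Σln d = 7.8320, Σ(ln d)² = 12.7160, Σln f = 17.6276, Σln d·ln f = 28.5132.
Normal system: [[12.7160, 7.8320]; [7.8320, 5]]·[k, ln C]ᵀ = [28.5132, 17.6276]ᵀ.
Slope k = (n·Σln d·ln f − Σln d·Σln f)/(n·Σ(ln d)² − (Σln d)²) = (5·28.5132 − 7.8320·17.6276)/2.2397 = 2.01199; ln C = (Σln f − k·Σln d)/n = 0.37395, so C = exp(0.37395) = 1.45346.

k = 2.012, C = 1.453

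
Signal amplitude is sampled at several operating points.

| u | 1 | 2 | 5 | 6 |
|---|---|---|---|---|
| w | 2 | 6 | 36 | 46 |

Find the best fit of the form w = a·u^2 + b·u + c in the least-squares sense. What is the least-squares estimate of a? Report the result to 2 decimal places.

From the data, Σu^2·u^2 = 1938, Σu^2·u = 350, Σu^2 = 66, Σu·u = 66, Σu = 14, Σ1 = 4.
Moment sums: Σu^2·w = 2582, Σu·w = 470, Σw = 90.
Inverting the 3×3 Gram matrix, [a, b, c]ᵀ = [3/4, 263/68, -58/17]ᵀ.

a = 0.75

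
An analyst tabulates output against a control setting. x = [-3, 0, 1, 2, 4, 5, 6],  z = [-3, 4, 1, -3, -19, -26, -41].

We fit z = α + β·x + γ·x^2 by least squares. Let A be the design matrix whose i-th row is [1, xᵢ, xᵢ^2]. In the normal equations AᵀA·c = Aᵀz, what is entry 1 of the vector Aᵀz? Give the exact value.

-87

Entry 1 ↔ basis 1, so (Aᵀz)_{1} = Σᵢ zᵢ = (1)·(-3) + (1)·(4) + (1)·(1) + (1)·(-3) + (1)·(-19) + (1)·(-26) + (1)·(-41) = -87.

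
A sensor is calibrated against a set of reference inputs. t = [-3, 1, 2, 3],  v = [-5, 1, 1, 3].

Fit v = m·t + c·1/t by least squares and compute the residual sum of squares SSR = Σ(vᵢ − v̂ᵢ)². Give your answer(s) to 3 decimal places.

Compute the Gram sums: Σt·t = 23, Σt·1/t = 4, Σ1/t·1/t = 53/36.
Right-hand side: Σt·v = 27, Σ1/t·v = 25/6.
So AᵀA·[m, c]ᵀ = Aᵀv: [[23, 4]; [4, 53/36]]·[m, c]ᵀ = [27, 25/6]ᵀ.
det = 23·(53/36) − 4² = 643/36.
m = (27·(53/36) − 4·(25/6))/(643/36) = 831/643; c = (23·(25/6) − 4·27)/(643/36) = -438/643.
Residuals: -868/643, 250/643, -800/643, -418/643; SSR = 2536/643.

SSR = 3.944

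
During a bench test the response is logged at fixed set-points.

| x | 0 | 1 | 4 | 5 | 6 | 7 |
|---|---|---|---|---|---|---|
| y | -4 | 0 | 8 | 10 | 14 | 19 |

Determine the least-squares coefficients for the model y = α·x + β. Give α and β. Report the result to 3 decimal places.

α = 3.060, β = -3.897

Setting ∂/∂α … = 0 gives: 127·α + 23·β = 299;  23·α + 6·β = 47.
(Σx·x = 127, Σx = 23, Σ1 = 6, Σx·y = 299, Σy = 47.)
Eliminating β: 6·(row 1) − 23·(row 2) gives 233·α = 6·299 − 23·47 = 713, so α = 713/233.
Then β = (47 − 23·(713/233))/6 = -908/233.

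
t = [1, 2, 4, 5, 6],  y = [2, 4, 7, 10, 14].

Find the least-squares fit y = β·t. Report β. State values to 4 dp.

Setting ∂/∂β … = 0 gives: 82·β = 172.
(Σt·t = 82, Σt·y = 172.)
Hence β = 172 / 82 ≈ 2.09756.

β = 2.0976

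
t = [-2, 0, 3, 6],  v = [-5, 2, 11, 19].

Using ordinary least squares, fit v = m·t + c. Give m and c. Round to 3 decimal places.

m = 2.986, c = 1.524

Entries of MᵀM: Σt·t = 49, Σt = 7, Σ1 = 4.
Moment sums: Σt·v = 157, Σv = 27.
Eliminating c: 4·(row 1) − 7·(row 2) gives 147·m = 4·157 − 7·27 = 439, so m = 439/147.
Then c = (27 − 7·(439/147))/4 = 32/21.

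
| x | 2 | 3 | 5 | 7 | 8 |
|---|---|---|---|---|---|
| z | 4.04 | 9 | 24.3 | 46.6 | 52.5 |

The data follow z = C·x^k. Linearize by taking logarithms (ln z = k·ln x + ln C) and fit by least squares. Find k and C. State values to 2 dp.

Taking logs, ln z = k·ln x + ln C, so regress ln z on ln x.
Σln x = 7.4265, Σ(ln x)² = 12.3883, Σln z = 14.5864, Σln x·ln z = 24.2283.
Normal system: [[12.3883, 7.4265]; [7.4265, 5]]·[k, ln C]ᵀ = [24.2283, 14.5864]ᵀ.
Δ = 12.3883·5 − (7.4265)² = 6.7880; k = (24.2283·5 − 7.4265·14.5864)/6.7880 = 1.88788, ln C = (12.3883·14.5864 − 7.4265·24.2283)/6.7880 = 0.11319, so C = exp(0.11319) = 1.11984.

k = 1.89, C = 1.12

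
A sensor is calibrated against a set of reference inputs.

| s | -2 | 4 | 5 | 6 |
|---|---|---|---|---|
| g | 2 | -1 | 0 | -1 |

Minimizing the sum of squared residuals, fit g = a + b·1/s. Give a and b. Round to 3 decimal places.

Sums needed: Σ1 = 4, Σ1/s = 7/60, Σ1/s·1/s = 1369/3600.
Moment sums: Σg = 0, Σ1/s·g = -17/12.
XᵀX·[a, b]ᵀ = Xᵀg becomes [[4, 7/60]; [7/60, 1369/3600]]·[a, b]ᵀ = [0, -17/12]ᵀ.
det = 4·(1369/3600) − (7/60)² = 603/400.
a = (0·(1369/3600) − (7/60)·(-17/12))/(603/400) = 595/5427; b = (4·(-17/12) − (7/60)·0)/(603/400) = -6800/1809.

a = 0.110, b = -3.759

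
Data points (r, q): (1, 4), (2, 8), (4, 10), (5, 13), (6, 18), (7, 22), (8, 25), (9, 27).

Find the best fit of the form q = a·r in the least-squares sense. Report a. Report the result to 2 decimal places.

Compute the Gram sums: Σr·r = 276.
Moment sums: Σr·q = 830.
So XᵀX·[a]ᵀ = Xᵀq: [[276]]·[a]ᵀ = [830]ᵀ.
a = 830/276 = 3.00725.

a = 3.01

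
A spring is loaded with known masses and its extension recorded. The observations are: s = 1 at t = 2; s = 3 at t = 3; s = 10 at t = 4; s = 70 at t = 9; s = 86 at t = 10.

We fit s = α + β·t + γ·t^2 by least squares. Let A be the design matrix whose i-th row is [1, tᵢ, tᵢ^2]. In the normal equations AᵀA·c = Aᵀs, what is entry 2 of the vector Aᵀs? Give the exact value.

1541

Entry 2 ↔ basis t, so (Aᵀs)_{2} = Σᵢ (t)·sᵢ = (2)·(1) + (3)·(3) + (4)·(10) + (9)·(70) + (10)·(86) = 1541.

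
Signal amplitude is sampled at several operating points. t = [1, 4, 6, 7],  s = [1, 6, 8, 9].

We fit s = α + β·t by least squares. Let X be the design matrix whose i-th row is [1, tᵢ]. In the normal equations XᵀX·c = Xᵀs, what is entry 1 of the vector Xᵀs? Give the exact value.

Entry 1 ↔ basis 1, so (Xᵀs)_{1} = Σᵢ sᵢ = (1)·(1) + (1)·(6) + (1)·(8) + (1)·(9) = 24.

24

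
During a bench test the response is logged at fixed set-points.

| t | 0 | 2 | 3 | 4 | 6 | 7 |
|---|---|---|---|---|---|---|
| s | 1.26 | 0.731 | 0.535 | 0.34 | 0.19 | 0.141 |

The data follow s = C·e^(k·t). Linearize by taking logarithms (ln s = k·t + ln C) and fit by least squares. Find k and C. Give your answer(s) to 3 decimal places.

k = -0.320, C = 1.314

Linearized form: ln s = k·t + ln C. From the 6 transformed points,
Σt = 22.0000, Σ(t)² = 114.0000, Σln s = -5.4063, Σt·ln s = -30.4957.
Normal system: [[114.0000, 22.0000]; [22.0000, 6]]·[k, ln C]ᵀ = [-30.4957, -5.4063]ᵀ.
Slope k = (n·Σt·ln s − Σt·Σln s)/(n·Σ(t)² − (Σt)²) = (6·-30.4957 − 22.0000·-5.4063)/200.0000 = -0.32018; ln C = (Σln s − k·Σt)/n = 0.27297, so C = exp(0.27297) = 1.31386.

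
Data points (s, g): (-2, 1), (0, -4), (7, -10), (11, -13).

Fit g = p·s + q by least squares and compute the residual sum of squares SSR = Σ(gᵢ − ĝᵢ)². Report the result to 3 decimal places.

SSR = 4.991

Sums needed: Σs·s = 174, Σs = 16, Σ1 = 4.
For Xᵀg: Σs·g = -215, Σg = -26.
So XᵀX·[p, q]ᵀ = Xᵀg: [[174, 16]; [16, 4]]·[p, q]ᵀ = [-215, -26]ᵀ.
Δ = 174·4 − 16² = 440.
p = ((-215)·4 − 16·(-26))/440 = -111/110; q = (174·(-26) − 16·(-215))/440 = -271/110.
Residuals: 159/110, -169/110, -26/55, 31/55; SSR = 549/110.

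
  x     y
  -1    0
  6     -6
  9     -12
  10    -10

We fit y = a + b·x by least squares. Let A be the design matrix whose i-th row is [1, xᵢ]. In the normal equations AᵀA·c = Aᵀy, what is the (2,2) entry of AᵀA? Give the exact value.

Row 2 ↔ basis x, column 2 ↔ basis x, so (AᵀA)_{2,2} = Σᵢ (x)·(x) = (-1)·(-1) + (6)·(6) + (9)·(9) + (10)·(10) = 218.

218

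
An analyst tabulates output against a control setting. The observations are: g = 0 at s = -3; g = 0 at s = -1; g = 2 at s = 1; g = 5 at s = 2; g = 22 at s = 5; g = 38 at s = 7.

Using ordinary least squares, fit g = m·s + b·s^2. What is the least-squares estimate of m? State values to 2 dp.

Entries of AᵀA: Σs·s = 89, Σs·s^2 = 449, Σs^2·s^2 = 3125.
For Aᵀg: Σs·g = 388, Σs^2·g = 2434.
Eliminating b: 3125·(row 1) − 449·(row 2) gives 76524·m = 3125·388 − 449·2434 = 119634, so m = 19939/12754.
Then b = (2434 − 449·(19939/12754))/3125 = 7069/12754.

m = 1.56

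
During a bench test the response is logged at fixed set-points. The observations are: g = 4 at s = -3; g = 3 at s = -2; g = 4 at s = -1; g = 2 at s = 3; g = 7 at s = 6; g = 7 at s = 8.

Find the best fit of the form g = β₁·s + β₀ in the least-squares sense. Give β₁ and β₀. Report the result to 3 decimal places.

β₁ = 0.316, β₀ = 3.921

The normal equations are: 123·β₁ + 11·β₀ = 82;  11·β₁ + 6·β₀ = 27.
(Σs·s = 123, Σs = 11, Σ1 = 6, Σs·g = 82, Σg = 27.)
det = 123·6 − 11² = 617.
β₁ = (82·6 − 11·27)/617 = 195/617; β₀ = (123·27 − 11·82)/617 = 2419/617.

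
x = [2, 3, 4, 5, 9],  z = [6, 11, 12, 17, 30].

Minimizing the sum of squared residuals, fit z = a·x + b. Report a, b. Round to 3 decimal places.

AᵀA·[a, b]ᵀ = Aᵀz reads: 135·a + 23·b = 448;  23·a + 5·b = 76.
(Σx·x = 135, Σx = 23, Σ1 = 5, Σx·z = 448, Σz = 76.)
Determinant 135·5 − 23² = 146.
a = (448·5 − 23·76)/146 = 246/73; b = (135·76 − 23·448)/146 = -22/73.

a = 3.370, b = -0.301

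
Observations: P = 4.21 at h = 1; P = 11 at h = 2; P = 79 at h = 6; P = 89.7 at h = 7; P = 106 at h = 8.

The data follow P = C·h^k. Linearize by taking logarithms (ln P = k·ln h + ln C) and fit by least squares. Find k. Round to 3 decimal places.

Linearized form: ln P = k·ln h + ln C. From the 5 transformed points,
XᵀX = [[11.8015, 6.5103]; [6.5103, 5]], rhs = [27.9382, 17.3647]ᵀ  (here Σln h = 6.5103, Σ(ln h)² = 11.8015, Σln P = 17.3647, Σln h·ln P = 27.9382).
Solving (det = 16.6240): k = 1.60262, ln C = 1.38624.

k = 1.603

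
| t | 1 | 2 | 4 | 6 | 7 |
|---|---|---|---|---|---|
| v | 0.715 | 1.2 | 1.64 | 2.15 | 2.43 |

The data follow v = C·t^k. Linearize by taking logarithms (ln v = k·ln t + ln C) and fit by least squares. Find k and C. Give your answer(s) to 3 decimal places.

k = 0.604, C = 0.738

Linearized form: ln v = k·ln t + ln C. From the 5 transformed points,
Σln t = 5.8171, Σ(ln t)² = 9.3992, Σln v = 1.9949, Σln t·ln v = 3.9115.
Normal system: [[9.3992, 5.8171]; [5.8171, 5]]·[k, ln C]ᵀ = [3.9115, 1.9949]ᵀ.
Δ = 9.3992·5 − (5.8171)² = 13.1574; k = (3.9115·5 − 5.8171·1.9949)/13.1574 = 0.60443, ln C = (9.3992·1.9949 − 5.8171·3.9115)/13.1574 = -0.30423, so C = exp(-0.30423) = 0.73769.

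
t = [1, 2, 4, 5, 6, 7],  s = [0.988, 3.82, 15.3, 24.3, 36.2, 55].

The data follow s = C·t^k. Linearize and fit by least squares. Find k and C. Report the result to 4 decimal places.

Taking logs, ln s = k·ln t + ln C, so regress ln s on ln t.
Σln t = 7.4265, Σ(ln t)² = 11.9895, Σln s = 14.8429, Σln t·ln s = 24.0741.
Equations: 11.9895·k + 7.4265·ln C = 24.0741;  7.4265·k + 6·ln C = 14.8429.
Slope k = (n·Σln t·ln s − Σln t·Σln s)/(n·Σ(ln t)² − (Σln t)²) = (6·24.0741 − 7.4265·14.8429)/16.7835 = 2.03850; ln C = (Σln s − k·Σln t)/n = -0.04935, so C = exp(-0.04935) = 0.95185.

k = 2.0385, C = 0.9518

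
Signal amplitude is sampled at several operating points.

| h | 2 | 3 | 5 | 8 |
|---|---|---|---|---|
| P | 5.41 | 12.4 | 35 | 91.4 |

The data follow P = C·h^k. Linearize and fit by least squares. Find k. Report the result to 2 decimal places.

k = 2.04

With ln Pᵢ as the transformed response and ln hᵢ as the regressor:
AᵀA = [[8.6018, 5.4806]; [5.4806, 4]], rhs = [19.0475, 12.2765]ᵀ  (here Σln h = 5.4806, Σ(ln h)² = 8.6018, Σln P = 12.2765, Σln h·ln P = 19.0475).
Δ = 8.6018·4 − (5.4806)² = 4.3697; k = (19.0475·4 − 5.4806·12.2765)/4.3697 = 2.03828, ln C = (8.6018·12.2765 − 5.4806·19.0475)/4.3697 = 0.27636.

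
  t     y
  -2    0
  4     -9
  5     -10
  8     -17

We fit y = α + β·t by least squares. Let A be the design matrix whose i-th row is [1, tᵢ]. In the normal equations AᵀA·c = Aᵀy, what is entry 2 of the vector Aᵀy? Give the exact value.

Entry 2 ↔ basis t, so (Aᵀy)_{2} = Σᵢ (t)·yᵢ = (-2)·(0) + (4)·(-9) + (5)·(-10) + (8)·(-17) = -222.

-222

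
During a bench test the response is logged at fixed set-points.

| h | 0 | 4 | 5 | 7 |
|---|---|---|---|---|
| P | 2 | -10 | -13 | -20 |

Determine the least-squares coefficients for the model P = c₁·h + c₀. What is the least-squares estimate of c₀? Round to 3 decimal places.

The normal equations are: 90·c₁ + 16·c₀ = -245;  16·c₁ + 4·c₀ = -41.
Eliminating c₀: 4·(row 1) − 16·(row 2) gives 104·c₁ = 4·(-245) − 16·(-41) = -324, so c₁ = -81/26.
Then c₀ = ((-41) − 16·(-81/26))/4 = 115/52.

c₀ = 2.212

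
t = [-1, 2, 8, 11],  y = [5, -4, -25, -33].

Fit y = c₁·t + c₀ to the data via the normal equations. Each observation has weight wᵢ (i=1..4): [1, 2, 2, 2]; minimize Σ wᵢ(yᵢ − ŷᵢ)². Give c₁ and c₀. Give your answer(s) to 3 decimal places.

From the data, Σwᵢ·t·t = 379, Σwᵢ·t = 41, Σwᵢ·1 = 7.
Moment sums: Σwᵢ·t·y = -1147, Σwᵢ·y = -119.
So XᵀWX·[c₁, c₀]ᵀ = XᵀWy: [[379, 41]; [41, 7]]·[c₁, c₀]ᵀ = [-1147, -119]ᵀ.
Eliminating c₀: 7·(row 1) − 41·(row 2) gives 972·c₁ = 7·(-1147) − 41·(-119) = -3150, so c₁ = -175/54.
Then c₀ = ((-119) − 41·(-175/54))/7 = 107/54.

c₁ = -3.241, c₀ = 1.981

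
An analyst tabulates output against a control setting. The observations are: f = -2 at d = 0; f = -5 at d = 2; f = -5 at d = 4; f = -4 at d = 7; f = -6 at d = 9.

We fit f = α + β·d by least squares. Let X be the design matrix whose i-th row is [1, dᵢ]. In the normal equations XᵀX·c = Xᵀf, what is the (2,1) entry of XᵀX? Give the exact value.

Row 2 ↔ basis d, column 1 ↔ basis 1, so (XᵀX)_{2,1} = Σᵢ d = (0)·(1) + (2)·(1) + (4)·(1) + (7)·(1) + (9)·(1) = 22.

22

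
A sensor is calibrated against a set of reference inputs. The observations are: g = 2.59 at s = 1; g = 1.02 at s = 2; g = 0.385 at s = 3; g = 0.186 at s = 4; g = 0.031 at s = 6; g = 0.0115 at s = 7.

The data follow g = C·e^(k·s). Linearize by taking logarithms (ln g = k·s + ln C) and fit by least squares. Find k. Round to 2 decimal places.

k = -0.89

With ln gᵢ as the transformed response and sᵢ as the regressor:
Σs = 23.0000, Σ(s)² = 115.0000, Σln g = -9.6042, Σs·ln g = -60.7008.
Equations: 115.0000·k + 23.0000·ln C = -60.7008;  23.0000·k + 6·ln C = -9.6042.
Δ = 115.0000·6 − (23.0000)² = 161.0000; k = (-60.7008·6 − 23.0000·-9.6042)/161.0000 = -0.89011, ln C = (115.0000·-9.6042 − 23.0000·-60.7008)/161.0000 = 1.81137.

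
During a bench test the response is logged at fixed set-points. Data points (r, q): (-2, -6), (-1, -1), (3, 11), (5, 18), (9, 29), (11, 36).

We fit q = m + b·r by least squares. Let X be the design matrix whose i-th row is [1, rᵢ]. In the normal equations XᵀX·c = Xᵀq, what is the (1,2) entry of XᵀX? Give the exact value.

Row 1 ↔ basis 1, column 2 ↔ basis r, so (XᵀX)_{1,2} = Σᵢ r = (1)·(-2) + (1)·(-1) + (1)·(3) + (1)·(5) + (1)·(9) + (1)·(11) = 25.

25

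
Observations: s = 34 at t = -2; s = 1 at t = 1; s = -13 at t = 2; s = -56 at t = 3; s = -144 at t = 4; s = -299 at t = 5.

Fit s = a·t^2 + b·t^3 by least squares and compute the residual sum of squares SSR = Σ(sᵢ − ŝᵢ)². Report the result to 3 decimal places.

Normal-equation sums: Σt^2·t^2 = 995, Σt^2·t^3 = 4393, Σt^3·t^3 = 20579.
And Σt^2·s = -10198, Σt^3·s = -48478.
Eliminating b: 20579·(row 1) − 4393·(row 2) gives 1177656·a = 20579·(-10198) − 4393·(-48478) = 3099212, so a = 774803/294414.
Then b = ((-48478) − 4393·(774803/294414))/20579 = -858949/294414.
Residuals: 19636/147207, 189280/147207, -9167/49069, -44798/49069, 90136/147207, -5206/49069; SSR = 430679/147207.

SSR = 2.926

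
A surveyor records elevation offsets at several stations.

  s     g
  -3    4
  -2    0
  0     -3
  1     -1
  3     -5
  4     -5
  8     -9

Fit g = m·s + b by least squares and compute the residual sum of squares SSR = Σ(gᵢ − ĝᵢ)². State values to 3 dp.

SSR = 10.628

Setting ∂/∂m … = 0 gives: 103·m + 11·b = -120;  11·m + 7·b = -19.
(Σs·s = 103, Σs = 11, Σ1 = 7, Σs·g = -120, Σg = -19.)
Δ = 103·7 − 11² = 600.
m = ((-120)·7 − 11·(-19))/600 = -631/600; b = (103·(-19) − 11·(-120))/600 = -637/600.
Residuals: 143/75, -25/24, -1163/600, 167/150, -47/60, 161/600, 19/40; SSR = 6377/600.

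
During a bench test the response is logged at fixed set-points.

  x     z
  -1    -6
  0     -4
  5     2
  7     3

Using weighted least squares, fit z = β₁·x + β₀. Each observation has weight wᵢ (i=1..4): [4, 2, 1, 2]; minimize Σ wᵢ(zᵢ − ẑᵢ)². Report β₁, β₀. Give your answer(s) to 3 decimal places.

β₁ = 1.137, β₀ = -4.562

With design matrix A, AᵀWA = [[127, 15]; [15, 9]] and AᵀWz = [76, -24]ᵀ.
det = 127·9 − 15² = 918.
β₁ = (76·9 − 15·(-24))/918 = 58/51; β₀ = (127·(-24) − 15·76)/918 = -698/153.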